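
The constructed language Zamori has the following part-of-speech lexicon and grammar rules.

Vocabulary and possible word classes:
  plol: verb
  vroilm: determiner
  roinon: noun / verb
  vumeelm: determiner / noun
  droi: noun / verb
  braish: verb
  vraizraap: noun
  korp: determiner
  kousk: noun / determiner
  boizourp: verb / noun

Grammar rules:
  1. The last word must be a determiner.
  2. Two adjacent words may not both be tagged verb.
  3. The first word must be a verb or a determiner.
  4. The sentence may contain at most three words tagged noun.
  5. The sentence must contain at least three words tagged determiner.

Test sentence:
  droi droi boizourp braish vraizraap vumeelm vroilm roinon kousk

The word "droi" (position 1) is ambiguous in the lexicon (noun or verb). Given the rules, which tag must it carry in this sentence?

Candidates per position — 1:droi {noun,verb}; 2:droi {noun,verb}; 3:boizourp {verb,noun}; 4:braish {verb}; 5:vraizraap {noun}; 6:vumeelm {determiner,noun}; 7:vroilm {determiner}; 8:roinon {noun,verb}; 9:kousk {noun,determiner}.
Position 1: noun is ruled out by rule 3; that leaves verb.
Position 2: verb is ruled out by rule 2; that leaves noun.
Position 3: verb is ruled out by rule 2; that leaves noun.
Position 6: noun is ruled out by rule 4; that leaves determiner.
Position 8: noun is ruled out by rule 4; that leaves verb.
Position 9: noun is ruled out by rule 1; that leaves determiner.
That leaves exactly one tagging: verb noun noun verb noun determiner determiner verb determiner.
Rule-by-rule: rule 1 ok; rule 2 ok; rule 3 ok; rule 4 ok; rule 5 ok.

verb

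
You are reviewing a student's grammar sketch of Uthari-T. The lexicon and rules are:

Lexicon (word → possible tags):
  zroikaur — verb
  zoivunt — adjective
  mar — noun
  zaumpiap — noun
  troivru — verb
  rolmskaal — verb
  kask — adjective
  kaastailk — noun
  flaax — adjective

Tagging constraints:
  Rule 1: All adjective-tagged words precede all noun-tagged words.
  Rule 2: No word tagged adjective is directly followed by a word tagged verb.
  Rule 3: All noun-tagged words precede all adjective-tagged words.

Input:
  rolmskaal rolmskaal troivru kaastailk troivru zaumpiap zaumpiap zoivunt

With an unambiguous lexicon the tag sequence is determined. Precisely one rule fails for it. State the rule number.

1

Fixed tagging: verb verb verb noun verb noun noun adjective.
Checking each rule: R1 fails, R2 ok, R3 ok.
Only rule 1 fails.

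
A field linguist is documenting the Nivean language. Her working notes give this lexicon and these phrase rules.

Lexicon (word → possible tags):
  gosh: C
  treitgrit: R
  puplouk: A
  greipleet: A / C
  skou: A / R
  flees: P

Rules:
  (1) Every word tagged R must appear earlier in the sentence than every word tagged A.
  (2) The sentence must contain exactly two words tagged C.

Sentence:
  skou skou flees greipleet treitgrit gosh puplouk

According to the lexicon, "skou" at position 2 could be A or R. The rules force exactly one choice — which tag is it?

Candidates per position — 1:skou {A,R}; 2:skou {A,R}; 3:flees {P}; 4:greipleet {A,C}; 5:treitgrit {R}; 6:gosh {C}; 7:puplouk {A}.
At position 1, choosing A makes rule 1 impossible to satisfy; hence R.
At position 2, choosing A makes rule 1 impossible to satisfy; hence R.
At position 4, choosing A makes rule 1 impossible to satisfy; hence C.
So the tagging must be: R R P C R C A.
Rule-by-rule: rule 1 ✓; rule 2 ✓.

R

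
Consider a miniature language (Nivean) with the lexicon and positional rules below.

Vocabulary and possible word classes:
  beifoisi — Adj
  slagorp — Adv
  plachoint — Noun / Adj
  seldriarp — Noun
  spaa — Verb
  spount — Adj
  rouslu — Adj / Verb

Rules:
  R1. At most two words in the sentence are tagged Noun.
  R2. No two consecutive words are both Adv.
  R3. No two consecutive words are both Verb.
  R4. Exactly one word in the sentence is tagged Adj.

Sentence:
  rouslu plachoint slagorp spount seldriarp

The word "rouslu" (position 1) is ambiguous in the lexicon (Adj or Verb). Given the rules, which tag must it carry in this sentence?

Verb

Candidates per position — 1:rouslu {Adj,Verb}; 2:plachoint {Noun,Adj}; 3:slagorp {Adv}; 4:spount {Adj}; 5:seldriarp {Noun}.
If word 1 were Adj, no tagging could satisfy rule 4; so word 1 is Verb.
If word 2 were Adj, no tagging could satisfy rule 4; so word 2 is Noun.
The unique satisfying tagging is: Verb Noun Adv Adj Noun.
Check: rule 1 ok; rule 2 ok; rule 3 ok; rule 4 ok.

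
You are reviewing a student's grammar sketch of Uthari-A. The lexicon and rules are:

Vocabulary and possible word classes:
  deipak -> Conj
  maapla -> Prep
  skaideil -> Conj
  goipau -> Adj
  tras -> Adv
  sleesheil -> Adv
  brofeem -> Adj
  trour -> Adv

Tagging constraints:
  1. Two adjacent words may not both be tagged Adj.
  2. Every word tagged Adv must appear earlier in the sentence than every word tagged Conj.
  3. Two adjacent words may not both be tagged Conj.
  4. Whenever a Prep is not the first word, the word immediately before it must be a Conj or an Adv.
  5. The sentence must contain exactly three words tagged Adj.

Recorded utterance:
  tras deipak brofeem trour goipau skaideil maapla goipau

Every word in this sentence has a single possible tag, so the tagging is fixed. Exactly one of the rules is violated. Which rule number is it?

Fixed tagging: Adv Conj Adj Adv Adj Conj Prep Adj.
Checking each rule: R1 holds, R2 violated, R3 holds, R4 holds, R5 holds.
Only rule 2 fails.

2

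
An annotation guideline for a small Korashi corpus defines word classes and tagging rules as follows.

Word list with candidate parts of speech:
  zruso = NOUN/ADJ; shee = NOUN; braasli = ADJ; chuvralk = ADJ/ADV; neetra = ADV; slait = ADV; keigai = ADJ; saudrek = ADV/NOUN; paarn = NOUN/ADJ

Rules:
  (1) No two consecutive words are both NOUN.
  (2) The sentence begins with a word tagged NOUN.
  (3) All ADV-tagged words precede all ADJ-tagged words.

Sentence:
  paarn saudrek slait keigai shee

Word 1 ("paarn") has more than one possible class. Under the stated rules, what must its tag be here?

NOUN

Candidates per position — 1:paarn {NOUN,ADJ}; 2:saudrek {ADV,NOUN}; 3:slait {ADV}; 4:keigai {ADJ}; 5:shee {NOUN}.
Word 1 cannot be ADJ — rule 2 would then fail for every completion. It is NOUN.
Word 2 cannot be NOUN — rule 1 would then fail for every completion. It is ADV.
That leaves exactly one tagging: NOUN ADV ADV ADJ NOUN.
Rule-by-rule: rule 1 holds; rule 2 holds; rule 3 holds.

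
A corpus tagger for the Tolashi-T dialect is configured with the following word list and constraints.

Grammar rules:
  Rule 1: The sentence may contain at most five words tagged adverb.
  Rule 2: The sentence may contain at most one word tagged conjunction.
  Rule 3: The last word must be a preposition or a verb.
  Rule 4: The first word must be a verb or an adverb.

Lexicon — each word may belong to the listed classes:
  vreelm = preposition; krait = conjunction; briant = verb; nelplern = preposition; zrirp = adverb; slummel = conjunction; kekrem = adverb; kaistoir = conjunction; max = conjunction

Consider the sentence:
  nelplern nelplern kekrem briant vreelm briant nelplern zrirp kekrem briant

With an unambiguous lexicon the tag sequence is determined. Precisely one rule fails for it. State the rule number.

Fixed tagging: preposition preposition adverb verb preposition verb preposition adverb adverb verb.
Checking each rule: R1 ok, R2 ok, R3 ok, R4 fails.
Only rule 4 fails.

4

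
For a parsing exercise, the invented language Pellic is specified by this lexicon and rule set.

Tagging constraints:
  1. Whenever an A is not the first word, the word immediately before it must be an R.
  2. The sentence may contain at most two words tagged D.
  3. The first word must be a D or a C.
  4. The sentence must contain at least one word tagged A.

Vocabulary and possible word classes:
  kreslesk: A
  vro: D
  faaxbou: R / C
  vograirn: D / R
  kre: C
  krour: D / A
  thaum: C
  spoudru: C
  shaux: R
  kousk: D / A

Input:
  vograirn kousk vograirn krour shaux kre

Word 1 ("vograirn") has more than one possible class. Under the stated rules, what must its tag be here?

D

Candidates per position — 1:vograirn {D,R}; 2:kousk {D,A}; 3:vograirn {D,R}; 4:krour {D,A}; 5:shaux {R}; 6:kre {C}.
If word 1 were R, no tagging could satisfy rule 3; so word 1 is D.
If word 2 were A, no tagging could satisfy rule 1; so word 2 is D.
If word 3 were D, no tagging could satisfy rule 2; so word 3 is R.
If word 4 were D, no tagging could satisfy rule 2; so word 4 is A.
That leaves exactly one tagging: D D R A R C.
Checking: rule 1 holds; rule 2 holds; rule 3 holds; rule 4 holds.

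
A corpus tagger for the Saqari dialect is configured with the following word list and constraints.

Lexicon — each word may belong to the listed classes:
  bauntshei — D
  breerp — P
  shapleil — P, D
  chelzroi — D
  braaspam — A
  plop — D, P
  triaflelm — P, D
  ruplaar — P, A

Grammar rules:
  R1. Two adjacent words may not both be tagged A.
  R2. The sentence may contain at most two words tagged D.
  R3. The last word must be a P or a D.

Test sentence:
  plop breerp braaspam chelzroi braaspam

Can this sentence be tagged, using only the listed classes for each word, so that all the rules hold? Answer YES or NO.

Candidates per position — 1:plop {D,P}; 2:breerp {P}; 3:braaspam {A}; 4:chelzroi {D}; 5:braaspam {A}.
Rule 3 cannot be satisfied by any choice of tags from the lexicon.
So there is no consistent tagging.

NO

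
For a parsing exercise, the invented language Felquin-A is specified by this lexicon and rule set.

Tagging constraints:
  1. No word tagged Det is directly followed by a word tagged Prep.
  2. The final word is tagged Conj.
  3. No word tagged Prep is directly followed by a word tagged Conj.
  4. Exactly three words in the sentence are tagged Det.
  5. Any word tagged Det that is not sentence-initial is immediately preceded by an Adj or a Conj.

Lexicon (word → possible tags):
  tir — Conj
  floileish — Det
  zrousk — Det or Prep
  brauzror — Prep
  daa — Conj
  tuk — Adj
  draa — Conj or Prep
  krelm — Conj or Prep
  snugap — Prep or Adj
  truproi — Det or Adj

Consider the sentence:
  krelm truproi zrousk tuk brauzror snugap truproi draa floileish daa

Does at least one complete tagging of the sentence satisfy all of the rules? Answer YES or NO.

Candidates per position — 1:krelm {Conj,Prep}; 2:truproi {Det,Adj}; 3:zrousk {Det,Prep}; 4:tuk {Adj}; 5:brauzror {Prep}; 6:snugap {Prep,Adj}; 7:truproi {Det,Adj}; 8:draa {Conj,Prep}; 9:floileish {Det}; 10:daa {Conj}.
One satisfying assignment: Prep Adj Det Adj Prep Adj Det Conj Det Conj.
Rule-by-rule: rule 1 satisfied; rule 2 satisfied; rule 3 satisfied; rule 4 satisfied; rule 5 satisfied.

YES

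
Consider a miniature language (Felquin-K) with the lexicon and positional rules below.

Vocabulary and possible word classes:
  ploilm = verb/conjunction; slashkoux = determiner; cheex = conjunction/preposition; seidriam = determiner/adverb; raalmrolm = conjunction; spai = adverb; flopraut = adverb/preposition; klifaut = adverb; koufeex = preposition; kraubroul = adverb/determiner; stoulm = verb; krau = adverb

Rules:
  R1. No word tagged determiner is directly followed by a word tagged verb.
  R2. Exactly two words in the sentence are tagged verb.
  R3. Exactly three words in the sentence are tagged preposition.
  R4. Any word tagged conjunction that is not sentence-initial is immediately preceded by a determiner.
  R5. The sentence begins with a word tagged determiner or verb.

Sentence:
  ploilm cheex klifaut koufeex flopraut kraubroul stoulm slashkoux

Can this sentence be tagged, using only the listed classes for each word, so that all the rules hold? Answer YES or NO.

Candidates per position — 1:ploilm {verb,conjunction}; 2:cheex {conjunction,preposition}; 3:klifaut {adverb}; 4:koufeex {preposition}; 5:flopraut {adverb,preposition}; 6:kraubroul {adverb,determiner}; 7:stoulm {verb}; 8:slashkoux {determiner}.
One satisfying assignment: verb preposition adverb preposition preposition adverb verb determiner.
Check: rule 1 holds; rule 2 holds; rule 3 holds; rule 4 holds; rule 5 holds.

YES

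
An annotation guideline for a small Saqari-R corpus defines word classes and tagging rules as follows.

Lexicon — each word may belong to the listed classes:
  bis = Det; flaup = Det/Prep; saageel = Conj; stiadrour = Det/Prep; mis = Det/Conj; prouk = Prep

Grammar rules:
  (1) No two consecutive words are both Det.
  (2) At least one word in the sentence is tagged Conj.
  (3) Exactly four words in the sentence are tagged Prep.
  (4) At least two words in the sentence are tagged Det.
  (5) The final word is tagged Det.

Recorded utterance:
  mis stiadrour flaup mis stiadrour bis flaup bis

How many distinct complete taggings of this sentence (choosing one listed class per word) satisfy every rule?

3

Candidates per position — 1:mis {Det,Conj}; 2:stiadrour {Det,Prep}; 3:flaup {Det,Prep}; 4:mis {Det,Conj}; 5:stiadrour {Det,Prep}; 6:bis {Det}; 7:flaup {Det,Prep}; 8:bis {Det}.
There are 64 candidate sequences in total.
The sequences that satisfy every rule: Det Prep Prep Conj Prep Det Prep Det; Conj Prep Prep Det Prep Det Prep Det; Conj Prep Prep Conj Prep Det Prep Det.
Count = 3.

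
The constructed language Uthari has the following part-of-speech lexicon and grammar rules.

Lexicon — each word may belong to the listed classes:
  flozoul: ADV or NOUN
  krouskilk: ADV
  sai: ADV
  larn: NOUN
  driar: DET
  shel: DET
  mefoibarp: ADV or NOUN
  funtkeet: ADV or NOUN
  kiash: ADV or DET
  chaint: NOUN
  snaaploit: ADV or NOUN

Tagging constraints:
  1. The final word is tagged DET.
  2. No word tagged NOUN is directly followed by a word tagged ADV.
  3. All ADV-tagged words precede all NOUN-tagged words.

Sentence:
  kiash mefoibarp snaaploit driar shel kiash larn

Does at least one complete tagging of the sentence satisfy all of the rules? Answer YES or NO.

NO

Candidates per position — 1:kiash {ADV,DET}; 2:mefoibarp {ADV,NOUN}; 3:snaaploit {ADV,NOUN}; 4:driar {DET}; 5:shel {DET}; 6:kiash {ADV,DET}; 7:larn {NOUN}.
Rule 1 cannot be satisfied by any choice of tags from the lexicon.
So there is no consistent tagging.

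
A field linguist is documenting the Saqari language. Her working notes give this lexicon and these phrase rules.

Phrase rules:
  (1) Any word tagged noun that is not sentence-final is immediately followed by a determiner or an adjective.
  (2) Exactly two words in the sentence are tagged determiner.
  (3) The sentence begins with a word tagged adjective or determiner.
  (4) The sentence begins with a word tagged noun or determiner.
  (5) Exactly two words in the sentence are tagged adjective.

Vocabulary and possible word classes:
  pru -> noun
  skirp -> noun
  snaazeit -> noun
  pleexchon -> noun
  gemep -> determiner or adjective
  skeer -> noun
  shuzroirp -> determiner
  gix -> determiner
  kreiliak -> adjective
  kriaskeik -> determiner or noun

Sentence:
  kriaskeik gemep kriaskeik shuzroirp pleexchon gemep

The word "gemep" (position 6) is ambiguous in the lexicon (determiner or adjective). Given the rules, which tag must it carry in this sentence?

adjective

Candidates per position — 1:kriaskeik {determiner,noun}; 2:gemep {determiner,adjective}; 3:kriaskeik {determiner,noun}; 4:shuzroirp {determiner}; 5:pleexchon {noun}; 6:gemep {determiner,adjective}.
Position 1: noun is ruled out by rule 3; that leaves determiner.
Position 2: determiner is ruled out by rule 2; that leaves adjective.
Position 3: determiner is ruled out by rule 2; that leaves noun.
Position 6: determiner is ruled out by rule 2; that leaves adjective.
The only consistent sequence is: determiner adjective noun determiner noun adjective.
Check: rule 1 satisfied; rule 2 satisfied; rule 3 satisfied; rule 4 satisfied; rule 5 satisfied.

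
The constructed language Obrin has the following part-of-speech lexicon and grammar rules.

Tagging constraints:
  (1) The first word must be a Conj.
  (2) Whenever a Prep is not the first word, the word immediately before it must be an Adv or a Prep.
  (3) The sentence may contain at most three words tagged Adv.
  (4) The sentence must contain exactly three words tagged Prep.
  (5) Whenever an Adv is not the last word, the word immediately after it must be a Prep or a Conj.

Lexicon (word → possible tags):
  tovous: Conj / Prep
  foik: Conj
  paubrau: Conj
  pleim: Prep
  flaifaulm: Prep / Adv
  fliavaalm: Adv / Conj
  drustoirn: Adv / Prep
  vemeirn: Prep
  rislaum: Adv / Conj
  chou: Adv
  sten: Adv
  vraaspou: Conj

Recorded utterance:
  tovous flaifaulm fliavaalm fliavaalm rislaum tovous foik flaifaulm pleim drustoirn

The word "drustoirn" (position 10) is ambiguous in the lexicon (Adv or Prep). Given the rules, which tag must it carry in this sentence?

Prep

Candidates per position — 1:tovous {Conj,Prep}; 2:flaifaulm {Prep,Adv}; 3:fliavaalm {Adv,Conj}; 4:fliavaalm {Adv,Conj}; 5:rislaum {Adv,Conj}; 6:tovous {Conj,Prep}; 7:foik {Conj}; 8:flaifaulm {Prep,Adv}; 9:pleim {Prep}; 10:drustoirn {Adv,Prep}.
Word 1 cannot be Prep — rule 1 would then fail for every completion. It is Conj.
Word 2 cannot be Prep — rule 2 would then fail for every completion. It is Adv.
Word 3 cannot be Adv — rule 5 would then fail for every completion. It is Conj.
Word 8 cannot be Prep — rule 2 would then fail for every completion. It is Adv.
Word 10 cannot be Adv — rule 4 would then fail for every completion. It is Prep.
Word 6 cannot be Conj — rule 4 would then fail for every completion. It is Prep.
Word 5 cannot be Conj — rule 2 would then fail for every completion. It is Adv.
Word 4 cannot be Adv — rule 3 would then fail for every completion. It is Conj.
The only consistent sequence is: Conj Adv Conj Conj Adv Prep Conj Adv Prep Prep.
Check: rule 1 ✓; rule 2 ✓; rule 3 ✓; rule 4 ✓; rule 5 ✓.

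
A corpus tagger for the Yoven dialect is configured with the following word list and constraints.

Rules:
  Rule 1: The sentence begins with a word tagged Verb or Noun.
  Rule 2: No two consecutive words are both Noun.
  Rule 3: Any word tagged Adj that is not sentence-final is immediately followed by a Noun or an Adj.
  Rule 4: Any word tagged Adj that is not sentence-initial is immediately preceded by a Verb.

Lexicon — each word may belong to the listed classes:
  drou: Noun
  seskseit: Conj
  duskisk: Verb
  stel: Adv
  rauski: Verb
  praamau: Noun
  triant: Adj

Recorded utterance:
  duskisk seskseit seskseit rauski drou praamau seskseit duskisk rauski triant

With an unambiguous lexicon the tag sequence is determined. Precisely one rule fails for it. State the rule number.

2

Fixed tagging: Verb Conj Conj Verb Noun Noun Conj Verb Verb Adj.
Checking each rule: R1 pass, R2 fail, R3 pass, R4 pass.
Only rule 2 fails.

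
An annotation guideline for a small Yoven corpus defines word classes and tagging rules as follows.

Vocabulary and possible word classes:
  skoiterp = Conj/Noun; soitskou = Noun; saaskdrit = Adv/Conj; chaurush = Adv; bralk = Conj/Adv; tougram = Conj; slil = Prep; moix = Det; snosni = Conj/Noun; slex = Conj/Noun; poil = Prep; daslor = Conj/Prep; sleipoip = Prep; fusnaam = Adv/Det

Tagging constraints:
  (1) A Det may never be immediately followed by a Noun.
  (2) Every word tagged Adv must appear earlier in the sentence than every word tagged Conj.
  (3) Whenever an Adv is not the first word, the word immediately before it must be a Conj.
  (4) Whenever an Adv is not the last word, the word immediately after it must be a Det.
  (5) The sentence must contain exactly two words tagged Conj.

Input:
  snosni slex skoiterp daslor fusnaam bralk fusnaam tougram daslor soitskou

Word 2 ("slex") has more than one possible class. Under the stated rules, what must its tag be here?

Candidates per position — 1:snosni {Conj,Noun}; 2:slex {Conj,Noun}; 3:skoiterp {Conj,Noun}; 4:daslor {Conj,Prep}; 5:fusnaam {Adv,Det}; 6:bralk {Conj,Adv}; 7:fusnaam {Adv,Det}; 8:tougram {Conj}; 9:daslor {Conj,Prep}; 10:soitskou {Noun}.
At position 5, choosing Adv makes rule 4 impossible to satisfy; hence Det.
At position 6, choosing Adv makes rule 3 impossible to satisfy; hence Conj.
At position 7, choosing Adv makes rule 2 impossible to satisfy; hence Det.
At position 9, choosing Conj makes rule 5 impossible to satisfy; hence Prep.
At position 1, choosing Conj makes rule 5 impossible to satisfy; hence Noun.
At position 2, choosing Conj makes rule 5 impossible to satisfy; hence Noun.
At position 3, choosing Conj makes rule 5 impossible to satisfy; hence Noun.
At position 4, choosing Conj makes rule 5 impossible to satisfy; hence Prep.
That leaves exactly one tagging: Noun Noun Noun Prep Det Conj Det Conj Prep Noun.
Check: rule 1 holds; rule 2 holds; rule 3 holds; rule 4 holds; rule 5 holds.

Noun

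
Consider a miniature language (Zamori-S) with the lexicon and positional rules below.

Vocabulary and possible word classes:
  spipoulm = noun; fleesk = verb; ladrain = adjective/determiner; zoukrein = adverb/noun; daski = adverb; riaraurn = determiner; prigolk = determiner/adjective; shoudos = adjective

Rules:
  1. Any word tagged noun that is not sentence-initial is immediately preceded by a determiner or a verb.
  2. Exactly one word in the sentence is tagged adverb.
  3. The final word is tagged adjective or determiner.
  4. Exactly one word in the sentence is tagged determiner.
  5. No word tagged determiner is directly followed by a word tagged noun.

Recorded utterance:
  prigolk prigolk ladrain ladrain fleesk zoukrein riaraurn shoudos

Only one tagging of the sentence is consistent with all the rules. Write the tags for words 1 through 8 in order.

adjective adjective adjective adjective verb adverb determiner adjective

Candidates per position — 1:prigolk {determiner,adjective}; 2:prigolk {determiner,adjective}; 3:ladrain {adjective,determiner}; 4:ladrain {adjective,determiner}; 5:fleesk {verb}; 6:zoukrein {adverb,noun}; 7:riaraurn {determiner}; 8:shoudos {adjective}.
Position 1: tagging it determiner would leave rule 4 unsatisfiable, so it must be adjective.
Position 2: tagging it determiner would leave rule 4 unsatisfiable, so it must be adjective.
Position 3: tagging it determiner would leave rule 4 unsatisfiable, so it must be adjective.
Position 4: tagging it determiner would leave rule 4 unsatisfiable, so it must be adjective.
Position 6: tagging it noun would leave rule 2 unsatisfiable, so it must be adverb.
That leaves exactly one tagging: adjective adjective adjective adjective verb adverb determiner adjective.
Verifying each rule — rule 1 holds; rule 2 holds; rule 3 holds; rule 4 holds; rule 5 holds.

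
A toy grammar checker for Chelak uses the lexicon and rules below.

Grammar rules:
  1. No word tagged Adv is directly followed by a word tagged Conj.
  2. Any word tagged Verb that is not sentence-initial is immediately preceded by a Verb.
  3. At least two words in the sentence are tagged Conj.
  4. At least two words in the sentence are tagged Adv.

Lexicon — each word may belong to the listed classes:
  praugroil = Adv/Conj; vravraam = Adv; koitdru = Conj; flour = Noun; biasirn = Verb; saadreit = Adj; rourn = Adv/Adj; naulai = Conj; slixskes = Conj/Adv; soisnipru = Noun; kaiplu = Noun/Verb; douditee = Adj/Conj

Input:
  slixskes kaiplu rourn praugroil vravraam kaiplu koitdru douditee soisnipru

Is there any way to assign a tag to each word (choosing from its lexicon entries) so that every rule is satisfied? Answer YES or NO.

YES

Candidates per position — 1:slixskes {Conj,Adv}; 2:kaiplu {Noun,Verb}; 3:rourn {Adv,Adj}; 4:praugroil {Adv,Conj}; 5:vravraam {Adv}; 6:kaiplu {Noun,Verb}; 7:koitdru {Conj}; 8:douditee {Adj,Conj}; 9:soisnipru {Noun}.
One satisfying assignment: Conj Noun Adv Adv Adv Noun Conj Adj Noun.
Verifying each rule — rule 1 satisfied; rule 2 satisfied; rule 3 satisfied; rule 4 satisfied.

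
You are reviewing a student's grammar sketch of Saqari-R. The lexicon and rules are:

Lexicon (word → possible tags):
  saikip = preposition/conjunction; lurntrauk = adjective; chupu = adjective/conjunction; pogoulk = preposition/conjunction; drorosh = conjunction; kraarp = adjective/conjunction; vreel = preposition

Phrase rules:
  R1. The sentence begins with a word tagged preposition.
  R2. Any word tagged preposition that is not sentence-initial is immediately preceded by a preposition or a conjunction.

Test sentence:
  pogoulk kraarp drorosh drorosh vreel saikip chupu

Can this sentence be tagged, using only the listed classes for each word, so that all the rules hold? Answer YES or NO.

Candidates per position — 1:pogoulk {preposition,conjunction}; 2:kraarp {adjective,conjunction}; 3:drorosh {conjunction}; 4:drorosh {conjunction}; 5:vreel {preposition}; 6:saikip {preposition,conjunction}; 7:chupu {adjective,conjunction}.
One satisfying assignment: preposition conjunction conjunction conjunction preposition conjunction conjunction.
Check: rule 1 ✓; rule 2 ✓.

YES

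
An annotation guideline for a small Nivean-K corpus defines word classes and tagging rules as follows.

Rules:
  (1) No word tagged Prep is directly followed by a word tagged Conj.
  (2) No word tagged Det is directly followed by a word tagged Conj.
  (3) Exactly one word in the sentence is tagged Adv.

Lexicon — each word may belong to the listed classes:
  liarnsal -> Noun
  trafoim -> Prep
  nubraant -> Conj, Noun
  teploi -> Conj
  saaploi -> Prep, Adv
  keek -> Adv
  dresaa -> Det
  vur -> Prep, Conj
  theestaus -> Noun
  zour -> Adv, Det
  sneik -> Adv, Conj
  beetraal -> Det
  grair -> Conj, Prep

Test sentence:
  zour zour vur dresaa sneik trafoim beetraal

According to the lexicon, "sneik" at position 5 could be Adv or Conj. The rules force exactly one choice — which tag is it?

Candidates per position — 1:zour {Adv,Det}; 2:zour {Adv,Det}; 3:vur {Prep,Conj}; 4:dresaa {Det}; 5:sneik {Adv,Conj}; 6:trafoim {Prep}; 7:beetraal {Det}.
Position 5: Conj is ruled out by rule 2; that leaves Adv.
Position 1: Adv is ruled out by rule 3; that leaves Det.
Position 2: Adv is ruled out by rule 3; that leaves Det.
Position 3: Conj is ruled out by rule 2; that leaves Prep.
The only consistent sequence is: Det Det Prep Det Adv Prep Det.
Checking: rule 1 ✓; rule 2 ✓; rule 3 ✓.

Adv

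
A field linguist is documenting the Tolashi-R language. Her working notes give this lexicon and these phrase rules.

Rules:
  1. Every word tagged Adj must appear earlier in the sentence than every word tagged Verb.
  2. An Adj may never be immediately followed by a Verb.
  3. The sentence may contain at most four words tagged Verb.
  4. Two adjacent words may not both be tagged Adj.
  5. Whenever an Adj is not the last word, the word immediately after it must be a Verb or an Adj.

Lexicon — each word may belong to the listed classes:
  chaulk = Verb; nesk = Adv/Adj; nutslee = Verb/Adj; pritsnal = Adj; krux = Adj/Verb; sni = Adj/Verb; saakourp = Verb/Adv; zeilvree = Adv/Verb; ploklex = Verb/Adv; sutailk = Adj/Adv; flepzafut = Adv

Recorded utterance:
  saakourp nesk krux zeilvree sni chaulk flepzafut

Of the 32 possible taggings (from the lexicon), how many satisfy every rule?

Candidates per position — 1:saakourp {Verb,Adv}; 2:nesk {Adv,Adj}; 3:krux {Adj,Verb}; 4:zeilvree {Adv,Verb}; 5:sni {Adj,Verb}; 6:chaulk {Verb}; 7:flepzafut {Adv}.
There are 32 candidate sequences in total.
The sequences that satisfy every rule: Verb Adv Verb Adv Verb Verb Adv; Adv Adv Verb Adv Verb Verb Adv; Adv Adv Verb Verb Verb Verb Adv.
Count = 3.

3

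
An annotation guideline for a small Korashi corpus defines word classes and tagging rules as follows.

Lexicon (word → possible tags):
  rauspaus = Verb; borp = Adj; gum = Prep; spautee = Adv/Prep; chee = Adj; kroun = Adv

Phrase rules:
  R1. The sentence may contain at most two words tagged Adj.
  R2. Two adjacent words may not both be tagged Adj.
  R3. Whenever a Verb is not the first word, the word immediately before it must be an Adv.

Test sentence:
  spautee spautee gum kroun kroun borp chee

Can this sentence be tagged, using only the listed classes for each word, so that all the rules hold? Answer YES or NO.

Candidates per position — 1:spautee {Adv,Prep}; 2:spautee {Adv,Prep}; 3:gum {Prep}; 4:kroun {Adv}; 5:kroun {Adv}; 6:borp {Adj}; 7:chee {Adj}.
Rule 2 cannot be satisfied by any choice of tags from the lexicon.
So there is no consistent tagging.

NO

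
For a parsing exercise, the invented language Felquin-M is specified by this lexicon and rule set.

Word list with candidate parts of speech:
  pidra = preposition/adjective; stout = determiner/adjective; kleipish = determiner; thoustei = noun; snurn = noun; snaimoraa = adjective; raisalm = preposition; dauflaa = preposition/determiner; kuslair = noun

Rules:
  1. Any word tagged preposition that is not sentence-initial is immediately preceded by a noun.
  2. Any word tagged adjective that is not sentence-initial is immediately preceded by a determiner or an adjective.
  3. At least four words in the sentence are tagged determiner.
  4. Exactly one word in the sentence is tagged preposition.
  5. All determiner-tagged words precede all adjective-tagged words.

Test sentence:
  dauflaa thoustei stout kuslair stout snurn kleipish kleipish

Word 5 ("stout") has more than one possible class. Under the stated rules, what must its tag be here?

Candidates per position — 1:dauflaa {preposition,determiner}; 2:thoustei {noun}; 3:stout {determiner,adjective}; 4:kuslair {noun}; 5:stout {determiner,adjective}; 6:snurn {noun}; 7:kleipish {determiner}; 8:kleipish {determiner}.
Position 1: determiner is ruled out by rule 4; that leaves preposition.
Position 3: adjective is ruled out by rule 2; that leaves determiner.
Position 5: adjective is ruled out by rule 2; that leaves determiner.
That leaves exactly one tagging: preposition noun determiner noun determiner noun determiner determiner.
Rule-by-rule: rule 1 satisfied; rule 2 satisfied; rule 3 satisfied; rule 4 satisfied; rule 5 satisfied.

determiner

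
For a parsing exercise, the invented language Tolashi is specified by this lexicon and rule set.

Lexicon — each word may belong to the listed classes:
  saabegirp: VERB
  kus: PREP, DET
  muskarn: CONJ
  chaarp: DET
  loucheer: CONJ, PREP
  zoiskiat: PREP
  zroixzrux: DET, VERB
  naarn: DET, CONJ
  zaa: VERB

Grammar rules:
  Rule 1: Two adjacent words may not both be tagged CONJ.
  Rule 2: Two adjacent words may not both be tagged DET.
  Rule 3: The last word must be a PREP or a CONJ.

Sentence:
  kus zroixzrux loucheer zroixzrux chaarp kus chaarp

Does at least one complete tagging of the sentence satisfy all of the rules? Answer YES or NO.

Candidates per position — 1:kus {PREP,DET}; 2:zroixzrux {DET,VERB}; 3:loucheer {CONJ,PREP}; 4:zroixzrux {DET,VERB}; 5:chaarp {DET}; 6:kus {PREP,DET}; 7:chaarp {DET}.
Rule 3 cannot be satisfied by any choice of tags from the lexicon.
So there is no consistent tagging.

NO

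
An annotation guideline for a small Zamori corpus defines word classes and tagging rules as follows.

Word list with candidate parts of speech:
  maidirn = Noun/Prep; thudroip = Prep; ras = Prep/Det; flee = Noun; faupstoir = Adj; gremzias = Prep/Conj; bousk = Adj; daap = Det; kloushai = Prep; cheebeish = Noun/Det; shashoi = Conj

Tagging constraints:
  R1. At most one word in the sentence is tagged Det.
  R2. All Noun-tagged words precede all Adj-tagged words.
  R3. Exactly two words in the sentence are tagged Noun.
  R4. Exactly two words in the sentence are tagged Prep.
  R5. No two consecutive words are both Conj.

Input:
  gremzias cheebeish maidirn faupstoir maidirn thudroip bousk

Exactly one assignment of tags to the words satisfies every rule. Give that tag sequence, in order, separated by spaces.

Conj Noun Noun Adj Prep Prep Adj

Candidates per position — 1:gremzias {Prep,Conj}; 2:cheebeish {Noun,Det}; 3:maidirn {Noun,Prep}; 4:faupstoir {Adj}; 5:maidirn {Noun,Prep}; 6:thudroip {Prep}; 7:bousk {Adj}.
Position 5: tagging it Noun would leave rule 2 unsatisfiable, so it must be Prep.
Position 1: tagging it Prep would leave rule 4 unsatisfiable, so it must be Conj.
Position 2: tagging it Det would leave rule 3 unsatisfiable, so it must be Noun.
Position 3: tagging it Prep would leave rule 3 unsatisfiable, so it must be Noun.
That leaves exactly one tagging: Conj Noun Noun Adj Prep Prep Adj.
Checking: rule 1 ✓; rule 2 ✓; rule 3 ✓; rule 4 ✓; rule 5 ✓.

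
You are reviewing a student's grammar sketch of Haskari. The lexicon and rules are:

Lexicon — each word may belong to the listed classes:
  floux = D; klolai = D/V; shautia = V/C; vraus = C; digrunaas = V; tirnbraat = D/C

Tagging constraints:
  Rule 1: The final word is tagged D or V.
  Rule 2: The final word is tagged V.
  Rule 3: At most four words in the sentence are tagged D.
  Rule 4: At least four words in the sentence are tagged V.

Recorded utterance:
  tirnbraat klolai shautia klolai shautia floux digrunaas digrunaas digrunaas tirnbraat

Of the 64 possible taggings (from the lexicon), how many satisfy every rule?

0

Candidates per position — 1:tirnbraat {D,C}; 2:klolai {D,V}; 3:shautia {V,C}; 4:klolai {D,V}; 5:shautia {V,C}; 6:floux {D}; 7:digrunaas {V}; 8:digrunaas {V}; 9:digrunaas {V}; 10:tirnbraat {D,C}.
There are 64 candidate sequences in total.
Rule 2 cannot be satisfied by any choice of tags from the lexicon.
So there is no consistent tagging.
Count = 0.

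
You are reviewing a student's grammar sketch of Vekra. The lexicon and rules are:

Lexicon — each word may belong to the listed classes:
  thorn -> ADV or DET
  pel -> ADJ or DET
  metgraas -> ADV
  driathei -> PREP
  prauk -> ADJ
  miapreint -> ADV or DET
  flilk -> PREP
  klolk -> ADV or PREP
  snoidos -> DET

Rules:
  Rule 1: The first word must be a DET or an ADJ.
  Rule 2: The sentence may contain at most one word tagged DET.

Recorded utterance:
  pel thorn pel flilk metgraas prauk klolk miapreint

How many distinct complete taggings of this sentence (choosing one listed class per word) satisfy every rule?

10

Candidates per position — 1:pel {ADJ,DET}; 2:thorn {ADV,DET}; 3:pel {ADJ,DET}; 4:flilk {PREP}; 5:metgraas {ADV}; 6:prauk {ADJ}; 7:klolk {ADV,PREP}; 8:miapreint {ADV,DET}.
There are 32 candidate sequences in total.
Checking each against the rules leaves 10 sequences.
Count = 10.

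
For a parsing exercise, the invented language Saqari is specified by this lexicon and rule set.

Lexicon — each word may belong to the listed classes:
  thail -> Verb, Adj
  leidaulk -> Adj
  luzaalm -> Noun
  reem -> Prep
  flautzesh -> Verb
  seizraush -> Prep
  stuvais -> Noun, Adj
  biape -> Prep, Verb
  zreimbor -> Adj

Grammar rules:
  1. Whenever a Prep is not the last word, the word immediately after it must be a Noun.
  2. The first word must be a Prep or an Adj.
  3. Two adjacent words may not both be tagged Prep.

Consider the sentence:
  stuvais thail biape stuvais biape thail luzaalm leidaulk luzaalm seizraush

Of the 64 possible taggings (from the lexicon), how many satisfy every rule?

Candidates per position — 1:stuvais {Noun,Adj}; 2:thail {Verb,Adj}; 3:biape {Prep,Verb}; 4:stuvais {Noun,Adj}; 5:biape {Prep,Verb}; 6:thail {Verb,Adj}; 7:luzaalm {Noun}; 8:leidaulk {Adj}; 9:luzaalm {Noun}; 10:seizraush {Prep}.
There are 64 candidate sequences in total.
Checking each against the rules leaves 12 sequences.
Count = 12.

12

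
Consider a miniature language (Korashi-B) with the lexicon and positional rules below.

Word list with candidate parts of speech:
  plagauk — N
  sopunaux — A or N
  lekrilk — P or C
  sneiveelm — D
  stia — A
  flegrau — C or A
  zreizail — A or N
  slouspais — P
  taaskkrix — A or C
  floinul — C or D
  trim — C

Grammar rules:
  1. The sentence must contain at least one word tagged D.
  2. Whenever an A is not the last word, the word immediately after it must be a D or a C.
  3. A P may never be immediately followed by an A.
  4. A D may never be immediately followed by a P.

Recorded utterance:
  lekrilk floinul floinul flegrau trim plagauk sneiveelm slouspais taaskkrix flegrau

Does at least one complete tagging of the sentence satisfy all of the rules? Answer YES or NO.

NO

Candidates per position — 1:lekrilk {P,C}; 2:floinul {C,D}; 3:floinul {C,D}; 4:flegrau {C,A}; 5:trim {C}; 6:plagauk {N}; 7:sneiveelm {D}; 8:slouspais {P}; 9:taaskkrix {A,C}; 10:flegrau {C,A}.
Rule 4 cannot be satisfied by any choice of tags from the lexicon.
So there is no consistent tagging.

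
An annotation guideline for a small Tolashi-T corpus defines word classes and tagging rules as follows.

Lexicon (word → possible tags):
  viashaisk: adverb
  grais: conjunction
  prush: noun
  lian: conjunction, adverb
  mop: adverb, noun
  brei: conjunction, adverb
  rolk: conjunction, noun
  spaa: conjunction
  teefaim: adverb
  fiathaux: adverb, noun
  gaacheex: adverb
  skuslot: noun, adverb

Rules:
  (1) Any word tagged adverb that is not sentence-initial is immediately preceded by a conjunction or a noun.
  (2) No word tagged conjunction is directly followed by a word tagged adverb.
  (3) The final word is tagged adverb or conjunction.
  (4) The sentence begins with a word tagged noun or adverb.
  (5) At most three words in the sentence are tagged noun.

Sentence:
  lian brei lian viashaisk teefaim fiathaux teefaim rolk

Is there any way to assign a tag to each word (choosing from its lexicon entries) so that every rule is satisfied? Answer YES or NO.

NO

Candidates per position — 1:lian {conjunction,adverb}; 2:brei {conjunction,adverb}; 3:lian {conjunction,adverb}; 4:viashaisk {adverb}; 5:teefaim {adverb}; 6:fiathaux {adverb,noun}; 7:teefaim {adverb}; 8:rolk {conjunction,noun}.
Rule 1 cannot be satisfied by any choice of tags from the lexicon.
So there is no consistent tagging.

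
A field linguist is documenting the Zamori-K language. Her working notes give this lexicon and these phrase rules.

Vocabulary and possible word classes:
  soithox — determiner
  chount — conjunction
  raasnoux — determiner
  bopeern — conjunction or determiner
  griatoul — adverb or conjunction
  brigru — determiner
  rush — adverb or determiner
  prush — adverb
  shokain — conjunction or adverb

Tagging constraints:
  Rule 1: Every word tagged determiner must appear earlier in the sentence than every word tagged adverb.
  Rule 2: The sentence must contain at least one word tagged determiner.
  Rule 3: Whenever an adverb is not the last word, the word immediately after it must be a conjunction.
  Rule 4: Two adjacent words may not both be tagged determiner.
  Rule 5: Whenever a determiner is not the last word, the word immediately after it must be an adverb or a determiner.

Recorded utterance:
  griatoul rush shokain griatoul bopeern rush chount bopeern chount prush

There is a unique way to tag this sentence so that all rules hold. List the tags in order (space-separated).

conjunction determiner adverb conjunction conjunction adverb conjunction conjunction conjunction adverb

Candidates per position — 1:griatoul {adverb,conjunction}; 2:rush {adverb,determiner}; 3:shokain {conjunction,adverb}; 4:griatoul {adverb,conjunction}; 5:bopeern {conjunction,determiner}; 6:rush {adverb,determiner}; 7:chount {conjunction}; 8:bopeern {conjunction,determiner}; 9:chount {conjunction}; 10:prush {adverb}.
Word 1 cannot be adverb — rule 3 would then fail for every completion. It is conjunction.
Word 6 cannot be determiner — rule 5 would then fail for every completion. It is adverb.
Word 8 cannot be determiner — rule 1 would then fail for every completion. It is conjunction.
The remaining ambiguous positions (2, 3, 4, 5) are resolved jointly — only one combination satisfies every rule.
The only consistent sequence is: conjunction determiner adverb conjunction conjunction adverb conjunction conjunction conjunction adverb.
Rule-by-rule: rule 1 ✓; rule 2 ✓; rule 3 ✓; rule 4 ✓; rule 5 ✓.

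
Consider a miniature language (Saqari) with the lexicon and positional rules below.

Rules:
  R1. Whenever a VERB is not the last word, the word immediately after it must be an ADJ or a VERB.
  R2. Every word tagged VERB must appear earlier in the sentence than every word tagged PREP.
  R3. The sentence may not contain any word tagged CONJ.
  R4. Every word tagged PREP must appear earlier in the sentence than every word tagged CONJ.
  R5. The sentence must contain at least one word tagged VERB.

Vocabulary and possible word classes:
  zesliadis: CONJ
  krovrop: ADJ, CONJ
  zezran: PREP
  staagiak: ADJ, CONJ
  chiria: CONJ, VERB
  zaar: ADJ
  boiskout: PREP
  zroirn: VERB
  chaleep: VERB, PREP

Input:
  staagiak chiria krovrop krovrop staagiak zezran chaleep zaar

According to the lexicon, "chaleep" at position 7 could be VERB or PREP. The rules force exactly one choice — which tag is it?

PREP

Candidates per position — 1:staagiak {ADJ,CONJ}; 2:chiria {CONJ,VERB}; 3:krovrop {ADJ,CONJ}; 4:krovrop {ADJ,CONJ}; 5:staagiak {ADJ,CONJ}; 6:zezran {PREP}; 7:chaleep {VERB,PREP}; 8:zaar {ADJ}.
Word 1 cannot be CONJ — rule 3 would then fail for every completion. It is ADJ.
Word 2 cannot be CONJ — rule 3 would then fail for every completion. It is VERB.
Word 3 cannot be CONJ — rule 1 would then fail for every completion. It is ADJ.
Word 4 cannot be CONJ — rule 3 would then fail for every completion. It is ADJ.
Word 5 cannot be CONJ — rule 3 would then fail for every completion. It is ADJ.
Word 7 cannot be VERB — rule 2 would then fail for every completion. It is PREP.
The only consistent sequence is: ADJ VERB ADJ ADJ ADJ PREP PREP ADJ.
Checking: rule 1 satisfied; rule 2 satisfied; rule 3 satisfied; rule 4 satisfied; rule 5 satisfied.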